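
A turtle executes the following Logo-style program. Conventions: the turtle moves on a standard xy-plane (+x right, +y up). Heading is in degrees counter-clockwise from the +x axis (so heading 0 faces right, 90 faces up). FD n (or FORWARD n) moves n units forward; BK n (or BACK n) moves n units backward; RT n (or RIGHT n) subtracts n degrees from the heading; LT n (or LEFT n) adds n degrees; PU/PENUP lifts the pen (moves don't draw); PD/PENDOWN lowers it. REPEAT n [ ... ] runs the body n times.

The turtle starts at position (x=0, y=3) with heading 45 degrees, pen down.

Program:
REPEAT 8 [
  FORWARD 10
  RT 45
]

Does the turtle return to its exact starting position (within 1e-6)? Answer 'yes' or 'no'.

Executing turtle program step by step:
Start: pos=(0,3), heading=45, pen down
REPEAT 8 [
  -- iteration 1/8 --
  FD 10: (0,3) -> (7.071,10.071) [heading=45, draw]
  RT 45: heading 45 -> 0
  -- iteration 2/8 --
  FD 10: (7.071,10.071) -> (17.071,10.071) [heading=0, draw]
  RT 45: heading 0 -> 315
  -- iteration 3/8 --
  FD 10: (17.071,10.071) -> (24.142,3) [heading=315, draw]
  RT 45: heading 315 -> 270
  -- iteration 4/8 --
  FD 10: (24.142,3) -> (24.142,-7) [heading=270, draw]
  RT 45: heading 270 -> 225
  -- iteration 5/8 --
  FD 10: (24.142,-7) -> (17.071,-14.071) [heading=225, draw]
  RT 45: heading 225 -> 180
  -- iteration 6/8 --
  FD 10: (17.071,-14.071) -> (7.071,-14.071) [heading=180, draw]
  RT 45: heading 180 -> 135
  -- iteration 7/8 --
  FD 10: (7.071,-14.071) -> (0,-7) [heading=135, draw]
  RT 45: heading 135 -> 90
  -- iteration 8/8 --
  FD 10: (0,-7) -> (0,3) [heading=90, draw]
  RT 45: heading 90 -> 45
]
Final: pos=(0,3), heading=45, 8 segment(s) drawn

Start position: (0, 3)
Final position: (0, 3)
Distance = 0; < 1e-6 -> CLOSED

Answer: yes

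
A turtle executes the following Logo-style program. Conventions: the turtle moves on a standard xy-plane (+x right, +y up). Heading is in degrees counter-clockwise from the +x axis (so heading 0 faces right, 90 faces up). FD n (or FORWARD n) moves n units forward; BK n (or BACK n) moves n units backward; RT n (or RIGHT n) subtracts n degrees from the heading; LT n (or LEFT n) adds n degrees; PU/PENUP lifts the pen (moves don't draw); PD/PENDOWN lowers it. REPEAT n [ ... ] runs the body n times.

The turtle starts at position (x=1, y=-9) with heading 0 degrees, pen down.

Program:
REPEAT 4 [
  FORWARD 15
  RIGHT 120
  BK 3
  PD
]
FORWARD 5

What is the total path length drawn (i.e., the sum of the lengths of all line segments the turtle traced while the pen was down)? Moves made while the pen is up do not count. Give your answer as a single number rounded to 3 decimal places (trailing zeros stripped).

Executing turtle program step by step:
Start: pos=(1,-9), heading=0, pen down
REPEAT 4 [
  -- iteration 1/4 --
  FD 15: (1,-9) -> (16,-9) [heading=0, draw]
  RT 120: heading 0 -> 240
  BK 3: (16,-9) -> (17.5,-6.402) [heading=240, draw]
  PD: pen down
  -- iteration 2/4 --
  FD 15: (17.5,-6.402) -> (10,-19.392) [heading=240, draw]
  RT 120: heading 240 -> 120
  BK 3: (10,-19.392) -> (11.5,-21.99) [heading=120, draw]
  PD: pen down
  -- iteration 3/4 --
  FD 15: (11.5,-21.99) -> (4,-9) [heading=120, draw]
  RT 120: heading 120 -> 0
  BK 3: (4,-9) -> (1,-9) [heading=0, draw]
  PD: pen down
  -- iteration 4/4 --
  FD 15: (1,-9) -> (16,-9) [heading=0, draw]
  RT 120: heading 0 -> 240
  BK 3: (16,-9) -> (17.5,-6.402) [heading=240, draw]
  PD: pen down
]
FD 5: (17.5,-6.402) -> (15,-10.732) [heading=240, draw]
Final: pos=(15,-10.732), heading=240, 9 segment(s) drawn

Segment lengths:
  seg 1: (1,-9) -> (16,-9), length = 15
  seg 2: (16,-9) -> (17.5,-6.402), length = 3
  seg 3: (17.5,-6.402) -> (10,-19.392), length = 15
  seg 4: (10,-19.392) -> (11.5,-21.99), length = 3
  seg 5: (11.5,-21.99) -> (4,-9), length = 15
  seg 6: (4,-9) -> (1,-9), length = 3
  seg 7: (1,-9) -> (16,-9), length = 15
  seg 8: (16,-9) -> (17.5,-6.402), length = 3
  seg 9: (17.5,-6.402) -> (15,-10.732), length = 5
Total = 77

Answer: 77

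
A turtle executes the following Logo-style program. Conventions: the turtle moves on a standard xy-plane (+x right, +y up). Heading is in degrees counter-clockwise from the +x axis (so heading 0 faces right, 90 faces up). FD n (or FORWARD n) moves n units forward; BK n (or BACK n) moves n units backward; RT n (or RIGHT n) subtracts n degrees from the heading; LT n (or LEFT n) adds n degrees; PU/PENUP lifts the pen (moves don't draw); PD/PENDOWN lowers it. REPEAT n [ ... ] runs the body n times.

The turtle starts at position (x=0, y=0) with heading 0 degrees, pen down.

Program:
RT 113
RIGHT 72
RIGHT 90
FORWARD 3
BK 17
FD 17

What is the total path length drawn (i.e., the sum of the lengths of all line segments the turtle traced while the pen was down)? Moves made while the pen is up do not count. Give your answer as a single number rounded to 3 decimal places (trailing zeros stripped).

Executing turtle program step by step:
Start: pos=(0,0), heading=0, pen down
RT 113: heading 0 -> 247
RT 72: heading 247 -> 175
RT 90: heading 175 -> 85
FD 3: (0,0) -> (0.261,2.989) [heading=85, draw]
BK 17: (0.261,2.989) -> (-1.22,-13.947) [heading=85, draw]
FD 17: (-1.22,-13.947) -> (0.261,2.989) [heading=85, draw]
Final: pos=(0.261,2.989), heading=85, 3 segment(s) drawn

Segment lengths:
  seg 1: (0,0) -> (0.261,2.989), length = 3
  seg 2: (0.261,2.989) -> (-1.22,-13.947), length = 17
  seg 3: (-1.22,-13.947) -> (0.261,2.989), length = 17
Total = 37

Answer: 37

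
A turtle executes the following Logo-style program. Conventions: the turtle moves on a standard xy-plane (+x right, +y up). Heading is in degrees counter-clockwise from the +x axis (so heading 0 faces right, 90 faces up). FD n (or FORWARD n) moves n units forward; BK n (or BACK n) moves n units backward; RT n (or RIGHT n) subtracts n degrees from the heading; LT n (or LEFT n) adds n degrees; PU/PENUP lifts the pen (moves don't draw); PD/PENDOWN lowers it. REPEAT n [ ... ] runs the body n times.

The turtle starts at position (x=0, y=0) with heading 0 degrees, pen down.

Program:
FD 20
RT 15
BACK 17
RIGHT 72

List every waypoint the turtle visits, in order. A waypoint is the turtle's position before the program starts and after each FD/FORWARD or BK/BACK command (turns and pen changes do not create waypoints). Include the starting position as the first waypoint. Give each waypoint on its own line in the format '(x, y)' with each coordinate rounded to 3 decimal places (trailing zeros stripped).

Answer: (0, 0)
(20, 0)
(3.579, 4.4)

Derivation:
Executing turtle program step by step:
Start: pos=(0,0), heading=0, pen down
FD 20: (0,0) -> (20,0) [heading=0, draw]
RT 15: heading 0 -> 345
BK 17: (20,0) -> (3.579,4.4) [heading=345, draw]
RT 72: heading 345 -> 273
Final: pos=(3.579,4.4), heading=273, 2 segment(s) drawn
Waypoints (3 total):
(0, 0)
(20, 0)
(3.579, 4.4)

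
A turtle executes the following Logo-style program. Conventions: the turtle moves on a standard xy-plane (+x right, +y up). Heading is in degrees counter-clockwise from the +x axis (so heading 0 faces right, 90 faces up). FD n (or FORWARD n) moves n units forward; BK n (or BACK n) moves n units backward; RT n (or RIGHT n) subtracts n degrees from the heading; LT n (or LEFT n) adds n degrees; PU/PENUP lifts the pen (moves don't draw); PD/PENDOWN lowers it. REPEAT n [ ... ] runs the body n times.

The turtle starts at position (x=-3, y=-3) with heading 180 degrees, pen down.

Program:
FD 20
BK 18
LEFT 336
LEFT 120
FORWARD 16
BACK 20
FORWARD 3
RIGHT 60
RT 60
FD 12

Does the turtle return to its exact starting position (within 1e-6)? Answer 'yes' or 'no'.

Executing turtle program step by step:
Start: pos=(-3,-3), heading=180, pen down
FD 20: (-3,-3) -> (-23,-3) [heading=180, draw]
BK 18: (-23,-3) -> (-5,-3) [heading=180, draw]
LT 336: heading 180 -> 156
LT 120: heading 156 -> 276
FD 16: (-5,-3) -> (-3.328,-18.912) [heading=276, draw]
BK 20: (-3.328,-18.912) -> (-5.418,0.978) [heading=276, draw]
FD 3: (-5.418,0.978) -> (-5.105,-2.005) [heading=276, draw]
RT 60: heading 276 -> 216
RT 60: heading 216 -> 156
FD 12: (-5.105,-2.005) -> (-16.067,2.875) [heading=156, draw]
Final: pos=(-16.067,2.875), heading=156, 6 segment(s) drawn

Start position: (-3, -3)
Final position: (-16.067, 2.875)
Distance = 14.327; >= 1e-6 -> NOT closed

Answer: no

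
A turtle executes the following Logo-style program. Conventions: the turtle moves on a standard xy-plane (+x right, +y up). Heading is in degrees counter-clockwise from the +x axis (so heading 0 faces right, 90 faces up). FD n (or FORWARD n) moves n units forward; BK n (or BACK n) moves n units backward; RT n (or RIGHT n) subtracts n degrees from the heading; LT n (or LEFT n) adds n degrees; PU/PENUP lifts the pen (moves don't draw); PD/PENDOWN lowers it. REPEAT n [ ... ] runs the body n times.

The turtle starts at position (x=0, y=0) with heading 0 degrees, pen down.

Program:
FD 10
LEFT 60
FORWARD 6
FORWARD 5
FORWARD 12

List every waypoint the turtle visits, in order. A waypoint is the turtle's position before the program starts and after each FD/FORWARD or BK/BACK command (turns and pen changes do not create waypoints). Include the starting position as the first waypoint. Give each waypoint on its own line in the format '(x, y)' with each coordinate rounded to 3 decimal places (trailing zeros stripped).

Answer: (0, 0)
(10, 0)
(13, 5.196)
(15.5, 9.526)
(21.5, 19.919)

Derivation:
Executing turtle program step by step:
Start: pos=(0,0), heading=0, pen down
FD 10: (0,0) -> (10,0) [heading=0, draw]
LT 60: heading 0 -> 60
FD 6: (10,0) -> (13,5.196) [heading=60, draw]
FD 5: (13,5.196) -> (15.5,9.526) [heading=60, draw]
FD 12: (15.5,9.526) -> (21.5,19.919) [heading=60, draw]
Final: pos=(21.5,19.919), heading=60, 4 segment(s) drawn
Waypoints (5 total):
(0, 0)
(10, 0)
(13, 5.196)
(15.5, 9.526)
(21.5, 19.919)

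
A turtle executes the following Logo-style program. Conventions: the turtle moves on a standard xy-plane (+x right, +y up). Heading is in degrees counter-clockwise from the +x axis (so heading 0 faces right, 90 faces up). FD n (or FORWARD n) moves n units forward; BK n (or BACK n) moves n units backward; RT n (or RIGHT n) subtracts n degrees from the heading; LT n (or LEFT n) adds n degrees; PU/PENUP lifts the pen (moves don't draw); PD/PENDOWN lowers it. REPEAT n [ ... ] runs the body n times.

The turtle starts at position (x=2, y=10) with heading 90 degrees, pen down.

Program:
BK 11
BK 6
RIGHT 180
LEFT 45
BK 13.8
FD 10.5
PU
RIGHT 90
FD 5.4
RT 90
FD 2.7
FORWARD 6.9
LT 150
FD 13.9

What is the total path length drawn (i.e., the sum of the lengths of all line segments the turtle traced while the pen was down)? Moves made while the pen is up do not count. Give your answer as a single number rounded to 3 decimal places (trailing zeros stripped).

Answer: 41.3

Derivation:
Executing turtle program step by step:
Start: pos=(2,10), heading=90, pen down
BK 11: (2,10) -> (2,-1) [heading=90, draw]
BK 6: (2,-1) -> (2,-7) [heading=90, draw]
RT 180: heading 90 -> 270
LT 45: heading 270 -> 315
BK 13.8: (2,-7) -> (-7.758,2.758) [heading=315, draw]
FD 10.5: (-7.758,2.758) -> (-0.333,-4.667) [heading=315, draw]
PU: pen up
RT 90: heading 315 -> 225
FD 5.4: (-0.333,-4.667) -> (-4.152,-8.485) [heading=225, move]
RT 90: heading 225 -> 135
FD 2.7: (-4.152,-8.485) -> (-6.061,-6.576) [heading=135, move]
FD 6.9: (-6.061,-6.576) -> (-10.94,-1.697) [heading=135, move]
LT 150: heading 135 -> 285
FD 13.9: (-10.94,-1.697) -> (-7.342,-15.123) [heading=285, move]
Final: pos=(-7.342,-15.123), heading=285, 4 segment(s) drawn

Segment lengths:
  seg 1: (2,10) -> (2,-1), length = 11
  seg 2: (2,-1) -> (2,-7), length = 6
  seg 3: (2,-7) -> (-7.758,2.758), length = 13.8
  seg 4: (-7.758,2.758) -> (-0.333,-4.667), length = 10.5
Total = 41.3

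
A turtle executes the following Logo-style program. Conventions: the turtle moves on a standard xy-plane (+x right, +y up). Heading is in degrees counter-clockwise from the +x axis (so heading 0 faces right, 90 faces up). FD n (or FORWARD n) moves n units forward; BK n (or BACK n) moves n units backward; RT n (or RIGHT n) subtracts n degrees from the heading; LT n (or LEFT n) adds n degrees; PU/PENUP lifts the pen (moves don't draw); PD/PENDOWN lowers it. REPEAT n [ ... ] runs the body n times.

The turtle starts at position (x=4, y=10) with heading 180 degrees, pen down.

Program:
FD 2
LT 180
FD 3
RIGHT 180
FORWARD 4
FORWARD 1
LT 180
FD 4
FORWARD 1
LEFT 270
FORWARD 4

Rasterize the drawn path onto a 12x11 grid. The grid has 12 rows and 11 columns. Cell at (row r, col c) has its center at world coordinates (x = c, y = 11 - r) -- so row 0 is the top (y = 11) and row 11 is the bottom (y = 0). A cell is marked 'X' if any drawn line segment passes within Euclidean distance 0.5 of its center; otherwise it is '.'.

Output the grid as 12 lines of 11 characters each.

Answer: ...........
XXXXXX.....
.....X.....
.....X.....
.....X.....
.....X.....
...........
...........
...........
...........
...........
...........

Derivation:
Segment 0: (4,10) -> (2,10)
Segment 1: (2,10) -> (5,10)
Segment 2: (5,10) -> (1,10)
Segment 3: (1,10) -> (0,10)
Segment 4: (0,10) -> (4,10)
Segment 5: (4,10) -> (5,10)
Segment 6: (5,10) -> (5,6)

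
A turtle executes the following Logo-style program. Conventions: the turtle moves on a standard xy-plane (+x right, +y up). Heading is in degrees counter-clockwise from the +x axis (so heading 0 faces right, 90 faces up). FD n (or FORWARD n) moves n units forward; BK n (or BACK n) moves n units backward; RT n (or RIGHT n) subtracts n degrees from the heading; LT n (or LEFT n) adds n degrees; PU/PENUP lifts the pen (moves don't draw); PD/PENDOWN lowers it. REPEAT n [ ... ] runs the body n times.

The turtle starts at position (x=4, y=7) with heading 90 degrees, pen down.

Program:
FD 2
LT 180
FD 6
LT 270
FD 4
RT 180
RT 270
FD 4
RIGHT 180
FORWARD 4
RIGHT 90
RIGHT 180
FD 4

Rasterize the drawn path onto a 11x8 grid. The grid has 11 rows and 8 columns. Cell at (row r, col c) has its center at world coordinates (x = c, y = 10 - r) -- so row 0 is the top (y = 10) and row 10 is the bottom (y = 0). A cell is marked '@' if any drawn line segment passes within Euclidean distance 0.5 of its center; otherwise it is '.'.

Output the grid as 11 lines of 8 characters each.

Answer: ........
....@...
....@...
@...@...
@...@...
@...@...
@...@...
@@@@@...
........
........
........

Derivation:
Segment 0: (4,7) -> (4,9)
Segment 1: (4,9) -> (4,3)
Segment 2: (4,3) -> (-0,3)
Segment 3: (-0,3) -> (-0,7)
Segment 4: (-0,7) -> (-0,3)
Segment 5: (-0,3) -> (4,3)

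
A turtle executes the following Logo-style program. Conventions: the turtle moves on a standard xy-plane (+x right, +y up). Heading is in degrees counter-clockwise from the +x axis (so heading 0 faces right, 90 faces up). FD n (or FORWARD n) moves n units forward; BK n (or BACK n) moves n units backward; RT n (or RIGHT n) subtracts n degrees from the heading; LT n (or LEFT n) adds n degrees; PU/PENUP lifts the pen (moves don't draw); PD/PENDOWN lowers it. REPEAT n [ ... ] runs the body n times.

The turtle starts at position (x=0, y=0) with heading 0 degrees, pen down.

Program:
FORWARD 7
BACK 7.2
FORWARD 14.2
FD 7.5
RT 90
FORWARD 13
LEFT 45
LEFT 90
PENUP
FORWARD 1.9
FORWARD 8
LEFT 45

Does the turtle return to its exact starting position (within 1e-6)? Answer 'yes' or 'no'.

Executing turtle program step by step:
Start: pos=(0,0), heading=0, pen down
FD 7: (0,0) -> (7,0) [heading=0, draw]
BK 7.2: (7,0) -> (-0.2,0) [heading=0, draw]
FD 14.2: (-0.2,0) -> (14,0) [heading=0, draw]
FD 7.5: (14,0) -> (21.5,0) [heading=0, draw]
RT 90: heading 0 -> 270
FD 13: (21.5,0) -> (21.5,-13) [heading=270, draw]
LT 45: heading 270 -> 315
LT 90: heading 315 -> 45
PU: pen up
FD 1.9: (21.5,-13) -> (22.844,-11.656) [heading=45, move]
FD 8: (22.844,-11.656) -> (28.5,-6) [heading=45, move]
LT 45: heading 45 -> 90
Final: pos=(28.5,-6), heading=90, 5 segment(s) drawn

Start position: (0, 0)
Final position: (28.5, -6)
Distance = 29.125; >= 1e-6 -> NOT closed

Answer: no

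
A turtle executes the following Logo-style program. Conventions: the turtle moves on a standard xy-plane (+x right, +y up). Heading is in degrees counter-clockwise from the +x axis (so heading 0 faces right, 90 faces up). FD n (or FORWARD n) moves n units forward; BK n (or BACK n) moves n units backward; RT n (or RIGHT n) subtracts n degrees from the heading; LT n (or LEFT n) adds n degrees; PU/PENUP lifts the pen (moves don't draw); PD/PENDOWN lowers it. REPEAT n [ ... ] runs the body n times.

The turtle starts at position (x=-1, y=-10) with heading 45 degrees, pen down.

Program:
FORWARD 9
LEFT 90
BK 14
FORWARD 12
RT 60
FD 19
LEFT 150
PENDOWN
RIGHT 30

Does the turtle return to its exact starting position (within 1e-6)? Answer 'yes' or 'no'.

Answer: no

Derivation:
Executing turtle program step by step:
Start: pos=(-1,-10), heading=45, pen down
FD 9: (-1,-10) -> (5.364,-3.636) [heading=45, draw]
LT 90: heading 45 -> 135
BK 14: (5.364,-3.636) -> (15.263,-13.536) [heading=135, draw]
FD 12: (15.263,-13.536) -> (6.778,-5.05) [heading=135, draw]
RT 60: heading 135 -> 75
FD 19: (6.778,-5.05) -> (11.696,13.302) [heading=75, draw]
LT 150: heading 75 -> 225
PD: pen down
RT 30: heading 225 -> 195
Final: pos=(11.696,13.302), heading=195, 4 segment(s) drawn

Start position: (-1, -10)
Final position: (11.696, 13.302)
Distance = 26.536; >= 1e-6 -> NOT closed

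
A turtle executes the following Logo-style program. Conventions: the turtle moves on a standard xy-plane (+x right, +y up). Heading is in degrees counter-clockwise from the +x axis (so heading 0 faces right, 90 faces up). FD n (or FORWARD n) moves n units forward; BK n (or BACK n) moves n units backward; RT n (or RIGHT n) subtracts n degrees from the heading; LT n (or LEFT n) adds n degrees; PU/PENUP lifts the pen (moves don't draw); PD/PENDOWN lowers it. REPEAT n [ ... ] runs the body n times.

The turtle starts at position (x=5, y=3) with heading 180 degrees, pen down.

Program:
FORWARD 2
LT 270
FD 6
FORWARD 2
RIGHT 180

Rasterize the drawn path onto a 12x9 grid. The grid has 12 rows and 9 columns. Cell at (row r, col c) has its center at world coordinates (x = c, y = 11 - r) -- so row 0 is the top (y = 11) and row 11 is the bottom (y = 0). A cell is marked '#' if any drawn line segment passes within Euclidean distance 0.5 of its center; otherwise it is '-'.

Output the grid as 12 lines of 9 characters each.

Answer: ---#-----
---#-----
---#-----
---#-----
---#-----
---#-----
---#-----
---#-----
---###---
---------
---------
---------

Derivation:
Segment 0: (5,3) -> (3,3)
Segment 1: (3,3) -> (3,9)
Segment 2: (3,9) -> (3,11)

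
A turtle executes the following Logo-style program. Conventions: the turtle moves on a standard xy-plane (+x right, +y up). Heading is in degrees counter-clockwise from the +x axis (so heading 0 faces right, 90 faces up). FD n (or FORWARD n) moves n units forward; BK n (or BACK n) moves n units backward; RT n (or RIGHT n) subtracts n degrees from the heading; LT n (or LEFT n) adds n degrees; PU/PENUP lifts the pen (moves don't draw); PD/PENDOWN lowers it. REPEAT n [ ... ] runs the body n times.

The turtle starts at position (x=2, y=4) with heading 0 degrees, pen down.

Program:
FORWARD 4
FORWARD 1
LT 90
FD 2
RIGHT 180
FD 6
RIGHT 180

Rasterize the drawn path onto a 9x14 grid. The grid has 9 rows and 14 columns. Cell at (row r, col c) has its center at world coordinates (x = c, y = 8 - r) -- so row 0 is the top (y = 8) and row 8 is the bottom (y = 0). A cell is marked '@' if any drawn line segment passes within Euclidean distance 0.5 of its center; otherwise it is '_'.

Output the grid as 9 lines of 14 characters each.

Answer: ______________
______________
_______@______
_______@______
__@@@@@@______
_______@______
_______@______
_______@______
_______@______

Derivation:
Segment 0: (2,4) -> (6,4)
Segment 1: (6,4) -> (7,4)
Segment 2: (7,4) -> (7,6)
Segment 3: (7,6) -> (7,0)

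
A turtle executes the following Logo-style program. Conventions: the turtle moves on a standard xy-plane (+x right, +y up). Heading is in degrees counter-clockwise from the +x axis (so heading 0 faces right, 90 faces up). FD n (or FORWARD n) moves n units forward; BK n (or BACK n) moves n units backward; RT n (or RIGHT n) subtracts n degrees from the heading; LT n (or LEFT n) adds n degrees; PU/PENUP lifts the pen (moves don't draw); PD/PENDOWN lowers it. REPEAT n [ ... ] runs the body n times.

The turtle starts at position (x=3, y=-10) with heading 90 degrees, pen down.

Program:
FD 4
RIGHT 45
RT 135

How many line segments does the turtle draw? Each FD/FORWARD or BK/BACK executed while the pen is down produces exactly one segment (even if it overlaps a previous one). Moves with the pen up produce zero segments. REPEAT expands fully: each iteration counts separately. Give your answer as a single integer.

Answer: 1

Derivation:
Executing turtle program step by step:
Start: pos=(3,-10), heading=90, pen down
FD 4: (3,-10) -> (3,-6) [heading=90, draw]
RT 45: heading 90 -> 45
RT 135: heading 45 -> 270
Final: pos=(3,-6), heading=270, 1 segment(s) drawn
Segments drawn: 1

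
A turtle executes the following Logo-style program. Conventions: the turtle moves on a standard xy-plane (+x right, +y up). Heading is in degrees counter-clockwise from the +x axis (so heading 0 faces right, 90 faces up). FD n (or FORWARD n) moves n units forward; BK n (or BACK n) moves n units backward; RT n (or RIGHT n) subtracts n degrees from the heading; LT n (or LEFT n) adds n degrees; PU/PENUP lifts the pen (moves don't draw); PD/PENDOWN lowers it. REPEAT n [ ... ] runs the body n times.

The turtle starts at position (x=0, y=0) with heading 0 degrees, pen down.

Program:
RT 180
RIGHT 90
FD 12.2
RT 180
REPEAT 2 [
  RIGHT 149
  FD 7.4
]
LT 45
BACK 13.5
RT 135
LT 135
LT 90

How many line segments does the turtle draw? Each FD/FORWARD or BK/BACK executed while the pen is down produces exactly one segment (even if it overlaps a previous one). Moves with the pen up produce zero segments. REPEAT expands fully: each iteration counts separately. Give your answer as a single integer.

Executing turtle program step by step:
Start: pos=(0,0), heading=0, pen down
RT 180: heading 0 -> 180
RT 90: heading 180 -> 90
FD 12.2: (0,0) -> (0,12.2) [heading=90, draw]
RT 180: heading 90 -> 270
REPEAT 2 [
  -- iteration 1/2 --
  RT 149: heading 270 -> 121
  FD 7.4: (0,12.2) -> (-3.811,18.543) [heading=121, draw]
  -- iteration 2/2 --
  RT 149: heading 121 -> 332
  FD 7.4: (-3.811,18.543) -> (2.723,15.069) [heading=332, draw]
]
LT 45: heading 332 -> 17
BK 13.5: (2.723,15.069) -> (-10.188,11.122) [heading=17, draw]
RT 135: heading 17 -> 242
LT 135: heading 242 -> 17
LT 90: heading 17 -> 107
Final: pos=(-10.188,11.122), heading=107, 4 segment(s) drawn
Segments drawn: 4

Answer: 4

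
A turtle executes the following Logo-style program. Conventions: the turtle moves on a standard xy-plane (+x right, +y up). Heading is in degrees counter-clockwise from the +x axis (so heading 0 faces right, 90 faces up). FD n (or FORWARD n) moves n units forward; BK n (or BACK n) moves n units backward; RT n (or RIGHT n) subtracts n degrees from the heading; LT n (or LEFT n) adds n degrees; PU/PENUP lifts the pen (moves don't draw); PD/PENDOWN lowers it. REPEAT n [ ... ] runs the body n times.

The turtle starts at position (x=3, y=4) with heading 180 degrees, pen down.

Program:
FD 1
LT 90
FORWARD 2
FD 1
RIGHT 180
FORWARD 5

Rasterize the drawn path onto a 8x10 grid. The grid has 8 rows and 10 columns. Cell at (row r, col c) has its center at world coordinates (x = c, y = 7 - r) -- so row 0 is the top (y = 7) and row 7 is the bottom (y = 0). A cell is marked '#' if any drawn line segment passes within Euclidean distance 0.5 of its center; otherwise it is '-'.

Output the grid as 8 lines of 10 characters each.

Segment 0: (3,4) -> (2,4)
Segment 1: (2,4) -> (2,2)
Segment 2: (2,2) -> (2,1)
Segment 3: (2,1) -> (2,6)

Answer: ----------
--#-------
--#-------
--##------
--#-------
--#-------
--#-------
----------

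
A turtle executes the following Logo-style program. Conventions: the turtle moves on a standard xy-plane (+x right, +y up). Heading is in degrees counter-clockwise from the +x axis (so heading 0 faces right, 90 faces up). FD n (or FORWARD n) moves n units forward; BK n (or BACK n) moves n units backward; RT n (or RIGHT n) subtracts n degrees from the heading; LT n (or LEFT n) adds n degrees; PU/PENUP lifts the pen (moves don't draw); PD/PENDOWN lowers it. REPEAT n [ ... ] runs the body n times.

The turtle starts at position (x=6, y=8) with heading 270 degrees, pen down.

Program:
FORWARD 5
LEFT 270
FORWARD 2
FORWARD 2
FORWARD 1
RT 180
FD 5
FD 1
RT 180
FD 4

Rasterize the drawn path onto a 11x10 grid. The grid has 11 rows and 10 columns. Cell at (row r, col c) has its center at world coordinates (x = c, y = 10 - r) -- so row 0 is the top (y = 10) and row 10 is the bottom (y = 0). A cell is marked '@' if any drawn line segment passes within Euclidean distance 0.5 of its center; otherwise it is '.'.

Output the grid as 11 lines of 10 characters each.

Answer: ..........
..........
......@...
......@...
......@...
......@...
......@...
.@@@@@@@..
..........
..........
..........

Derivation:
Segment 0: (6,8) -> (6,3)
Segment 1: (6,3) -> (4,3)
Segment 2: (4,3) -> (2,3)
Segment 3: (2,3) -> (1,3)
Segment 4: (1,3) -> (6,3)
Segment 5: (6,3) -> (7,3)
Segment 6: (7,3) -> (3,3)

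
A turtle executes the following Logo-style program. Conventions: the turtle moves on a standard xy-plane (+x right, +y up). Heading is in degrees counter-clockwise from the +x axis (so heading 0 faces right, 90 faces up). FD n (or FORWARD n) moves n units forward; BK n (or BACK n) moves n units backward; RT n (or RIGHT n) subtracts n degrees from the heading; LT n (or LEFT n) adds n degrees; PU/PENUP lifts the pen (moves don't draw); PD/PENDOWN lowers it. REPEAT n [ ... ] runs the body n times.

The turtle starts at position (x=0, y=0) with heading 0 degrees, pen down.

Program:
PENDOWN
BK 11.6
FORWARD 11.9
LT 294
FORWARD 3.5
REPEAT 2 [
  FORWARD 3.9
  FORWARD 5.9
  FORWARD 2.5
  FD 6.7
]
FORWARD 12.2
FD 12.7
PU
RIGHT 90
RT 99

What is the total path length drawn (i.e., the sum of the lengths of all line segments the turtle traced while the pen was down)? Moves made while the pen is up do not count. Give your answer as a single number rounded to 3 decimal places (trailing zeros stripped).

Answer: 89.9

Derivation:
Executing turtle program step by step:
Start: pos=(0,0), heading=0, pen down
PD: pen down
BK 11.6: (0,0) -> (-11.6,0) [heading=0, draw]
FD 11.9: (-11.6,0) -> (0.3,0) [heading=0, draw]
LT 294: heading 0 -> 294
FD 3.5: (0.3,0) -> (1.724,-3.197) [heading=294, draw]
REPEAT 2 [
  -- iteration 1/2 --
  FD 3.9: (1.724,-3.197) -> (3.31,-6.76) [heading=294, draw]
  FD 5.9: (3.31,-6.76) -> (5.71,-12.15) [heading=294, draw]
  FD 2.5: (5.71,-12.15) -> (6.726,-14.434) [heading=294, draw]
  FD 6.7: (6.726,-14.434) -> (9.452,-20.555) [heading=294, draw]
  -- iteration 2/2 --
  FD 3.9: (9.452,-20.555) -> (11.038,-24.118) [heading=294, draw]
  FD 5.9: (11.038,-24.118) -> (13.438,-29.508) [heading=294, draw]
  FD 2.5: (13.438,-29.508) -> (14.454,-31.791) [heading=294, draw]
  FD 6.7: (14.454,-31.791) -> (17.18,-37.912) [heading=294, draw]
]
FD 12.2: (17.18,-37.912) -> (22.142,-49.057) [heading=294, draw]
FD 12.7: (22.142,-49.057) -> (27.307,-60.659) [heading=294, draw]
PU: pen up
RT 90: heading 294 -> 204
RT 99: heading 204 -> 105
Final: pos=(27.307,-60.659), heading=105, 13 segment(s) drawn

Segment lengths:
  seg 1: (0,0) -> (-11.6,0), length = 11.6
  seg 2: (-11.6,0) -> (0.3,0), length = 11.9
  seg 3: (0.3,0) -> (1.724,-3.197), length = 3.5
  seg 4: (1.724,-3.197) -> (3.31,-6.76), length = 3.9
  seg 5: (3.31,-6.76) -> (5.71,-12.15), length = 5.9
  seg 6: (5.71,-12.15) -> (6.726,-14.434), length = 2.5
  seg 7: (6.726,-14.434) -> (9.452,-20.555), length = 6.7
  seg 8: (9.452,-20.555) -> (11.038,-24.118), length = 3.9
  seg 9: (11.038,-24.118) -> (13.438,-29.508), length = 5.9
  seg 10: (13.438,-29.508) -> (14.454,-31.791), length = 2.5
  seg 11: (14.454,-31.791) -> (17.18,-37.912), length = 6.7
  seg 12: (17.18,-37.912) -> (22.142,-49.057), length = 12.2
  seg 13: (22.142,-49.057) -> (27.307,-60.659), length = 12.7
Total = 89.9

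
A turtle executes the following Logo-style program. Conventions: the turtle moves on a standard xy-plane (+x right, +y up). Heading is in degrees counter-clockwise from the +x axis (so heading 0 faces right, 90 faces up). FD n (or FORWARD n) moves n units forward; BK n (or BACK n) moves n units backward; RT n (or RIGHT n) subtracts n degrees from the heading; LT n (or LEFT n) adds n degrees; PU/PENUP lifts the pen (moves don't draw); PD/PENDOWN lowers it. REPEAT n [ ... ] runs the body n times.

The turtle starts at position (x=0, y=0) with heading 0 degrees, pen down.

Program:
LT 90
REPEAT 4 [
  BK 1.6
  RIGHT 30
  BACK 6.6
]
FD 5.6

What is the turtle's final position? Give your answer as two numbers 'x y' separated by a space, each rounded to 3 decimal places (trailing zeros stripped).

Answer: -20.267 -12.301

Derivation:
Executing turtle program step by step:
Start: pos=(0,0), heading=0, pen down
LT 90: heading 0 -> 90
REPEAT 4 [
  -- iteration 1/4 --
  BK 1.6: (0,0) -> (0,-1.6) [heading=90, draw]
  RT 30: heading 90 -> 60
  BK 6.6: (0,-1.6) -> (-3.3,-7.316) [heading=60, draw]
  -- iteration 2/4 --
  BK 1.6: (-3.3,-7.316) -> (-4.1,-8.701) [heading=60, draw]
  RT 30: heading 60 -> 30
  BK 6.6: (-4.1,-8.701) -> (-9.816,-12.001) [heading=30, draw]
  -- iteration 3/4 --
  BK 1.6: (-9.816,-12.001) -> (-11.201,-12.801) [heading=30, draw]
  RT 30: heading 30 -> 0
  BK 6.6: (-11.201,-12.801) -> (-17.801,-12.801) [heading=0, draw]
  -- iteration 4/4 --
  BK 1.6: (-17.801,-12.801) -> (-19.401,-12.801) [heading=0, draw]
  RT 30: heading 0 -> 330
  BK 6.6: (-19.401,-12.801) -> (-25.117,-9.501) [heading=330, draw]
]
FD 5.6: (-25.117,-9.501) -> (-20.267,-12.301) [heading=330, draw]
Final: pos=(-20.267,-12.301), heading=330, 9 segment(s) drawn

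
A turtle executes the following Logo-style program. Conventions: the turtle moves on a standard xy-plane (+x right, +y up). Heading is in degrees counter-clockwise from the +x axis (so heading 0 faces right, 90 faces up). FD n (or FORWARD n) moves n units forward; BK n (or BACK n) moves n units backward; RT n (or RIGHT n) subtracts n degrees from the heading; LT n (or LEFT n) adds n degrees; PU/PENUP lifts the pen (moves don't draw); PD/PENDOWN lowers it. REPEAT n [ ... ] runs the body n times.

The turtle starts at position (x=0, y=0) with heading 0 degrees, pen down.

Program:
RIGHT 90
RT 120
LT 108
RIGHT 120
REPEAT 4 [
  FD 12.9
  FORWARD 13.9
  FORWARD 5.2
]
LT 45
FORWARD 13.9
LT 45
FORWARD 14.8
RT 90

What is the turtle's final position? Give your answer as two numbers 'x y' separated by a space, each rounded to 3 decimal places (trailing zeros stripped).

Answer: -118.907 73.923

Derivation:
Executing turtle program step by step:
Start: pos=(0,0), heading=0, pen down
RT 90: heading 0 -> 270
RT 120: heading 270 -> 150
LT 108: heading 150 -> 258
RT 120: heading 258 -> 138
REPEAT 4 [
  -- iteration 1/4 --
  FD 12.9: (0,0) -> (-9.587,8.632) [heading=138, draw]
  FD 13.9: (-9.587,8.632) -> (-19.916,17.933) [heading=138, draw]
  FD 5.2: (-19.916,17.933) -> (-23.781,21.412) [heading=138, draw]
  -- iteration 2/4 --
  FD 12.9: (-23.781,21.412) -> (-33.367,30.044) [heading=138, draw]
  FD 13.9: (-33.367,30.044) -> (-43.697,39.345) [heading=138, draw]
  FD 5.2: (-43.697,39.345) -> (-47.561,42.824) [heading=138, draw]
  -- iteration 3/4 --
  FD 12.9: (-47.561,42.824) -> (-57.148,51.456) [heading=138, draw]
  FD 13.9: (-57.148,51.456) -> (-67.478,60.757) [heading=138, draw]
  FD 5.2: (-67.478,60.757) -> (-71.342,64.237) [heading=138, draw]
  -- iteration 4/4 --
  FD 12.9: (-71.342,64.237) -> (-80.928,72.868) [heading=138, draw]
  FD 13.9: (-80.928,72.868) -> (-91.258,82.169) [heading=138, draw]
  FD 5.2: (-91.258,82.169) -> (-95.123,85.649) [heading=138, draw]
]
LT 45: heading 138 -> 183
FD 13.9: (-95.123,85.649) -> (-109.003,84.921) [heading=183, draw]
LT 45: heading 183 -> 228
FD 14.8: (-109.003,84.921) -> (-118.907,73.923) [heading=228, draw]
RT 90: heading 228 -> 138
Final: pos=(-118.907,73.923), heading=138, 14 segment(s) drawn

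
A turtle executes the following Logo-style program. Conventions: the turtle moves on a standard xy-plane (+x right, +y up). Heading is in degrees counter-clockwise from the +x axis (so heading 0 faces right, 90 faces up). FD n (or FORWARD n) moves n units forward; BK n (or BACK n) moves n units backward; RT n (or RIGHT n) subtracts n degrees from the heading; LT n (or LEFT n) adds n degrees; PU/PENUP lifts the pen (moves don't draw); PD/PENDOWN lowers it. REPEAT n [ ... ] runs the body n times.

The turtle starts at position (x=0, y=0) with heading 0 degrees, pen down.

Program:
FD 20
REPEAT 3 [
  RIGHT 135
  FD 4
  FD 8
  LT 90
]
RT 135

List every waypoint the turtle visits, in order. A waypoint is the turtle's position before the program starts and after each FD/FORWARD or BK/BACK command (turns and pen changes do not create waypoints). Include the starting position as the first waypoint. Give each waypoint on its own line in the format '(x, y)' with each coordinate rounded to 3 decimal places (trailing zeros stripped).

Answer: (0, 0)
(20, 0)
(17.172, -2.828)
(11.515, -8.485)
(7.515, -8.485)
(-0.485, -8.485)
(-3.314, -5.657)
(-8.971, 0)

Derivation:
Executing turtle program step by step:
Start: pos=(0,0), heading=0, pen down
FD 20: (0,0) -> (20,0) [heading=0, draw]
REPEAT 3 [
  -- iteration 1/3 --
  RT 135: heading 0 -> 225
  FD 4: (20,0) -> (17.172,-2.828) [heading=225, draw]
  FD 8: (17.172,-2.828) -> (11.515,-8.485) [heading=225, draw]
  LT 90: heading 225 -> 315
  -- iteration 2/3 --
  RT 135: heading 315 -> 180
  FD 4: (11.515,-8.485) -> (7.515,-8.485) [heading=180, draw]
  FD 8: (7.515,-8.485) -> (-0.485,-8.485) [heading=180, draw]
  LT 90: heading 180 -> 270
  -- iteration 3/3 --
  RT 135: heading 270 -> 135
  FD 4: (-0.485,-8.485) -> (-3.314,-5.657) [heading=135, draw]
  FD 8: (-3.314,-5.657) -> (-8.971,0) [heading=135, draw]
  LT 90: heading 135 -> 225
]
RT 135: heading 225 -> 90
Final: pos=(-8.971,0), heading=90, 7 segment(s) drawn
Waypoints (8 total):
(0, 0)
(20, 0)
(17.172, -2.828)
(11.515, -8.485)
(7.515, -8.485)
(-0.485, -8.485)
(-3.314, -5.657)
(-8.971, 0)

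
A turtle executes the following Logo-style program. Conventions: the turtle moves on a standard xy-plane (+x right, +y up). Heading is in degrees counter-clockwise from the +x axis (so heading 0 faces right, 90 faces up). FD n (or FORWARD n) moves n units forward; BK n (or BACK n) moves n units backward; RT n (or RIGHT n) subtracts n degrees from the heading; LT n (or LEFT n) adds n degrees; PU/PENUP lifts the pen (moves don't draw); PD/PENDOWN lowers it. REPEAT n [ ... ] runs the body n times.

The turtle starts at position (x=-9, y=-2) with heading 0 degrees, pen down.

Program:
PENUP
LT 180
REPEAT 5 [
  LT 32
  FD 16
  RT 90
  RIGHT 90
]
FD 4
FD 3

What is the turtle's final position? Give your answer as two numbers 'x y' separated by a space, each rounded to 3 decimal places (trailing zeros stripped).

Executing turtle program step by step:
Start: pos=(-9,-2), heading=0, pen down
PU: pen up
LT 180: heading 0 -> 180
REPEAT 5 [
  -- iteration 1/5 --
  LT 32: heading 180 -> 212
  FD 16: (-9,-2) -> (-22.569,-10.479) [heading=212, move]
  RT 90: heading 212 -> 122
  RT 90: heading 122 -> 32
  -- iteration 2/5 --
  LT 32: heading 32 -> 64
  FD 16: (-22.569,-10.479) -> (-15.555,3.902) [heading=64, move]
  RT 90: heading 64 -> 334
  RT 90: heading 334 -> 244
  -- iteration 3/5 --
  LT 32: heading 244 -> 276
  FD 16: (-15.555,3.902) -> (-13.882,-12.01) [heading=276, move]
  RT 90: heading 276 -> 186
  RT 90: heading 186 -> 96
  -- iteration 4/5 --
  LT 32: heading 96 -> 128
  FD 16: (-13.882,-12.01) -> (-23.733,0.598) [heading=128, move]
  RT 90: heading 128 -> 38
  RT 90: heading 38 -> 308
  -- iteration 5/5 --
  LT 32: heading 308 -> 340
  FD 16: (-23.733,0.598) -> (-8.698,-4.875) [heading=340, move]
  RT 90: heading 340 -> 250
  RT 90: heading 250 -> 160
]
FD 4: (-8.698,-4.875) -> (-12.457,-3.506) [heading=160, move]
FD 3: (-12.457,-3.506) -> (-15.276,-2.48) [heading=160, move]
Final: pos=(-15.276,-2.48), heading=160, 0 segment(s) drawn

Answer: -15.276 -2.48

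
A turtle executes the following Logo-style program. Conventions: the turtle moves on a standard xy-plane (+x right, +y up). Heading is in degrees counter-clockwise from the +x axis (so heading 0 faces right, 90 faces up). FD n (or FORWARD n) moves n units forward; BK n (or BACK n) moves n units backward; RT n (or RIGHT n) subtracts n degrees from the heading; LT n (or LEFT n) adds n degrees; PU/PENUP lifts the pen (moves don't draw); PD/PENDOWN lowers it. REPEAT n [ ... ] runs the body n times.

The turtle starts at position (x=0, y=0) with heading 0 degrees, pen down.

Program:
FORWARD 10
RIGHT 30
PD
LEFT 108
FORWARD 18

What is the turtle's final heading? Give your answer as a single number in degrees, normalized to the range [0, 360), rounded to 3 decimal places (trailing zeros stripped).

Answer: 78

Derivation:
Executing turtle program step by step:
Start: pos=(0,0), heading=0, pen down
FD 10: (0,0) -> (10,0) [heading=0, draw]
RT 30: heading 0 -> 330
PD: pen down
LT 108: heading 330 -> 78
FD 18: (10,0) -> (13.742,17.607) [heading=78, draw]
Final: pos=(13.742,17.607), heading=78, 2 segment(s) drawn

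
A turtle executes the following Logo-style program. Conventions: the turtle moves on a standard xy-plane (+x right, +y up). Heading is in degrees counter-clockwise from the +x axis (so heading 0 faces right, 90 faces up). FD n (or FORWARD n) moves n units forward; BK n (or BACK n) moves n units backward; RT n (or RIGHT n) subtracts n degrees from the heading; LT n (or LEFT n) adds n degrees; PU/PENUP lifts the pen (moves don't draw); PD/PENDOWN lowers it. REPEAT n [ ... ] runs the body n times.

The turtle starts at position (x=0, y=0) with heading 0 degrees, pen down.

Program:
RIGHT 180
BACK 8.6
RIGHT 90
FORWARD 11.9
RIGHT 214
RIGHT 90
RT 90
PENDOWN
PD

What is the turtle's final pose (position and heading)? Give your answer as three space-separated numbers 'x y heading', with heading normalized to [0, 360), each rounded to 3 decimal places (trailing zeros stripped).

Answer: 8.6 11.9 56

Derivation:
Executing turtle program step by step:
Start: pos=(0,0), heading=0, pen down
RT 180: heading 0 -> 180
BK 8.6: (0,0) -> (8.6,0) [heading=180, draw]
RT 90: heading 180 -> 90
FD 11.9: (8.6,0) -> (8.6,11.9) [heading=90, draw]
RT 214: heading 90 -> 236
RT 90: heading 236 -> 146
RT 90: heading 146 -> 56
PD: pen down
PD: pen down
Final: pos=(8.6,11.9), heading=56, 2 segment(s) drawn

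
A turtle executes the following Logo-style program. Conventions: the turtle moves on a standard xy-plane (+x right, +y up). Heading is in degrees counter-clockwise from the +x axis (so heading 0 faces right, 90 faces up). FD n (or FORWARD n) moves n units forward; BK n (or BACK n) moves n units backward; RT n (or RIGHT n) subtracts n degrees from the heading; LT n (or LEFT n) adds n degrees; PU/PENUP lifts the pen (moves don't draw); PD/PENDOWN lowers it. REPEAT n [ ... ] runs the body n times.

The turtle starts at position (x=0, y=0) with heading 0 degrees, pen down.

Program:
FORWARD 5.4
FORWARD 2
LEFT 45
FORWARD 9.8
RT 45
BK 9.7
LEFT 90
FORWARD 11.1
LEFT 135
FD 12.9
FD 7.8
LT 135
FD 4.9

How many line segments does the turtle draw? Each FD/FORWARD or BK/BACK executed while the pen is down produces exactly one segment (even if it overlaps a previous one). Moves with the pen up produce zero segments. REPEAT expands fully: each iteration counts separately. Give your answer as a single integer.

Answer: 8

Derivation:
Executing turtle program step by step:
Start: pos=(0,0), heading=0, pen down
FD 5.4: (0,0) -> (5.4,0) [heading=0, draw]
FD 2: (5.4,0) -> (7.4,0) [heading=0, draw]
LT 45: heading 0 -> 45
FD 9.8: (7.4,0) -> (14.33,6.93) [heading=45, draw]
RT 45: heading 45 -> 0
BK 9.7: (14.33,6.93) -> (4.63,6.93) [heading=0, draw]
LT 90: heading 0 -> 90
FD 11.1: (4.63,6.93) -> (4.63,18.03) [heading=90, draw]
LT 135: heading 90 -> 225
FD 12.9: (4.63,18.03) -> (-4.492,8.908) [heading=225, draw]
FD 7.8: (-4.492,8.908) -> (-10.007,3.393) [heading=225, draw]
LT 135: heading 225 -> 0
FD 4.9: (-10.007,3.393) -> (-5.107,3.393) [heading=0, draw]
Final: pos=(-5.107,3.393), heading=0, 8 segment(s) drawn
Segments drawn: 8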